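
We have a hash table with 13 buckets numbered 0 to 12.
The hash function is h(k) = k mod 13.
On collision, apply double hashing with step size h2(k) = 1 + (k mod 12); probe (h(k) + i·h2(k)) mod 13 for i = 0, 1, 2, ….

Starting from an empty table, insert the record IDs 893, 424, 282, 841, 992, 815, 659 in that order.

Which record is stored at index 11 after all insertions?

893 hashes to 9; slot 9 is free → place at 9.
424 hashes to 8; slot 8 is free → place at 8.
282 hashes to 9, h2=7; 9 taken → place at 3.
841 hashes to 9, h2=2; 9 taken → place at 11.
992 hashes to 4; slot 4 is free → place at 4.
815 hashes to 9, h2=12; 9,8 taken → place at 7.
659 hashes to 9, h2=12; 9,8,7 taken → place at 6.
Table: [_, _, _, 282, 992, _, 659, 815, 424, 893, _, 841, _]

841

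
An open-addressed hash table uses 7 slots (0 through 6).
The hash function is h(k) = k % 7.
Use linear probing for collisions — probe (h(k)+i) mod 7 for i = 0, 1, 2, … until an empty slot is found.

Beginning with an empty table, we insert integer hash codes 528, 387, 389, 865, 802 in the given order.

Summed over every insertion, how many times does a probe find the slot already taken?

3

528 hashes to 3; slot 3 is free => place at 3.
387 hashes to 2; slot 2 is free => place at 2.
389 hashes to 4; slot 4 is free => place at 4.
865 hashes to 4; 4 taken => place at 5.
802 hashes to 4; 4,5 taken => place at 6.
Table: [-, -, 387, 528, 389, 865, 802]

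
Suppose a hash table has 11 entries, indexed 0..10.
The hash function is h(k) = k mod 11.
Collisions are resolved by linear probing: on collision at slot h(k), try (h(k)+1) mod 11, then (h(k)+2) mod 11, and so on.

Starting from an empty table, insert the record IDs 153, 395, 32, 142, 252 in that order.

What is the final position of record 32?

153 hashes to 10; slot 10 is free -> place at 10.
395 hashes to 10; 10 taken -> place at 0.
32 hashes to 10; 10,0 taken -> place at 1.
142 hashes to 10; 10,0,1 taken -> place at 2.
252 hashes to 10; 10,0,1,2 taken -> place at 3.
Table: [395, 32, 142, 252, —, —, —, —, —, —, 153]

1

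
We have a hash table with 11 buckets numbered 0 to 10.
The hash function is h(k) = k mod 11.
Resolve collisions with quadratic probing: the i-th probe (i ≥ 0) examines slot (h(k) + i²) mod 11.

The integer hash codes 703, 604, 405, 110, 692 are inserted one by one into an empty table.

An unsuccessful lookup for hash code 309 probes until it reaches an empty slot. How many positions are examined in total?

2

Insert 703: h=10, slot 10 empty => index 10.
Insert 604: h=10, slot 10 occupied => index 0.
Insert 405: h=9, slot 9 empty => index 9.
Insert 110: h=0, slot 0 occupied => index 1.
Insert 692: h=10, slots 10,0 occupied => index 3.
Table: [604, 110, ., 692, ., ., ., ., ., 405, 703]
Lookup 309: h=1, probe 1,2 → slot 2 empty, not found.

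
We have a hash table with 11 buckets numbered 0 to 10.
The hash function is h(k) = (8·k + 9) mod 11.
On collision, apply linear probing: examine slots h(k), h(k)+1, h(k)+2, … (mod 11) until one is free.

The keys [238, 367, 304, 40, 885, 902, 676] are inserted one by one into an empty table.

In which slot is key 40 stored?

1

238 hashes to 10; slot 10 is free => place at 10.
367 hashes to 8; slot 8 is free => place at 8.
304 hashes to 10; 10 taken => place at 0.
40 hashes to 10; 10,0 taken => place at 1.
885 hashes to 5; slot 5 is free => place at 5.
902 hashes to 9; slot 9 is free => place at 9.
676 hashes to 5; 5 taken => place at 6.
Table: [304, 40, ., ., ., 885, 676, ., 367, 902, 238]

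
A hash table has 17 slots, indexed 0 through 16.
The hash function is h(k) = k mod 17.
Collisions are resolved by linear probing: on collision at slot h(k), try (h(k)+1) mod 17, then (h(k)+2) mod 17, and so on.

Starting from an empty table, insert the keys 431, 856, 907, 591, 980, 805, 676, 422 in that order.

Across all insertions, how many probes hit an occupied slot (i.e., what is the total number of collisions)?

8

431 hashes to 6; slot 6 is free -> place at 6.
856 hashes to 6; 6 taken -> place at 7.
907 hashes to 6; 6,7 taken -> place at 8.
591 hashes to 13; slot 13 is free -> place at 13.
980 hashes to 11; slot 11 is free -> place at 11.
805 hashes to 6; 6,7,8 taken -> place at 9.
676 hashes to 13; 13 taken -> place at 14.
422 hashes to 14; 14 taken -> place at 15.
Table: [-, -, -, -, -, -, 431, 856, 907, 805, -, 980, -, 591, 676, 422, -]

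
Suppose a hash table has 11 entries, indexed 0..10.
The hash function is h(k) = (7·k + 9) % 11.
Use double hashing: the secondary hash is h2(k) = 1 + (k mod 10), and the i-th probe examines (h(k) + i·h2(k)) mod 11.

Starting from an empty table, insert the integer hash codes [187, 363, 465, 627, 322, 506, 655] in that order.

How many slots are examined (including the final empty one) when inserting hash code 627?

2

187: h=9 -> slot 9
363: h=9, h2=4, probe 9,2 -> slot 2
465: h=8 -> slot 8
627: h=9, h2=8, probe 9,6 -> slot 6
322: h=8, h2=3, probe 8,0 -> slot 0
506: h=9, h2=7, probe 9,5 -> slot 5
655: h=7 -> slot 7
Table: [322, ., 363, ., ., 506, 627, 655, 465, 187, .]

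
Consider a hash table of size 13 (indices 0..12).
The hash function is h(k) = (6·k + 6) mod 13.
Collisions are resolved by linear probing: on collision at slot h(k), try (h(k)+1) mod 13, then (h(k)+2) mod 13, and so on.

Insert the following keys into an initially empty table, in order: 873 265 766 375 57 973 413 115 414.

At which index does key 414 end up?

873 hashes to 5; slot 5 is free => place at 5.
265 hashes to 10; slot 10 is free => place at 10.
766 hashes to 0; slot 0 is free => place at 0.
375 hashes to 7; slot 7 is free => place at 7.
57 hashes to 10; 10 taken => place at 11.
973 hashes to 7; 7 taken => place at 8.
413 hashes to 1; slot 1 is free => place at 1.
115 hashes to 7; 7,8 taken => place at 9.
414 hashes to 7; 7,8,9,10,11 taken => place at 12.
Table: [766, 413, ∅, ∅, ∅, 873, ∅, 375, 973, 115, 265, 57, 414]

12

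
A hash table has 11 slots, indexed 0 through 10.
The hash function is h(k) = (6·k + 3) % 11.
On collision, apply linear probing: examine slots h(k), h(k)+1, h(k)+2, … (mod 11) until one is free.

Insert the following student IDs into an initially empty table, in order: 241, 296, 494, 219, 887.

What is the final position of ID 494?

241: h=8 → slot 8
296: h=8, probe 8,9 → slot 9
494: h=8, probe 8,9,10 → slot 10
219: h=8, probe 8,9,10,0 → slot 0
887: h=1 → slot 1
Table: [219, 887, ∅, ∅, ∅, ∅, ∅, ∅, 241, 296, 494]

10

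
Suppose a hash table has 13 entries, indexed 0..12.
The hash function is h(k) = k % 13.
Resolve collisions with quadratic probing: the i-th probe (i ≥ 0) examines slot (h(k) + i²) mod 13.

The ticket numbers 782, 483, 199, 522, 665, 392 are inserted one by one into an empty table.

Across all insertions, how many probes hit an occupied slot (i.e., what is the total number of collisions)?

10

Insert 782: h=2, slot 2 empty → index 2.
Insert 483: h=2, slot 2 occupied → index 3.
Insert 199: h=4, slot 4 empty → index 4.
Insert 522: h=2, slots 2,3 occupied → index 6.
Insert 665: h=2, slots 2,3,6 occupied → index 11.
Insert 392: h=2, slots 2,3,6,11 occupied → index 5.
Table: [—, —, 782, 483, 199, 392, 522, —, —, —, —, 665, —]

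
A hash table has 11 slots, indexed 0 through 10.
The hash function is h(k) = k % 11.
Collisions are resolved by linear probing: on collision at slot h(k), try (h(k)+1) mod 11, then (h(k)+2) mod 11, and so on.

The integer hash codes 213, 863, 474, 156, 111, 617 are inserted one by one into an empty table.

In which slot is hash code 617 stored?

213: h=4 → slot 4
863: h=5 → slot 5
474: h=1 → slot 1
156: h=2 → slot 2
111: h=1, probe 1,2,3 → slot 3
617: h=1, probe 1,2,3,4,5,6 → slot 6
Table: [., 474, 156, 111, 213, 863, 617, ., ., ., .]

6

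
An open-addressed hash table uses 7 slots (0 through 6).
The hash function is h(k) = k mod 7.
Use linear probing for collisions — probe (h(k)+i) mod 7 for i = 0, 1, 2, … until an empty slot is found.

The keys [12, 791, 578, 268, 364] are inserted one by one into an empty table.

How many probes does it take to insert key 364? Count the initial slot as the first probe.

12: h=5 => slot 5
791: h=0 => slot 0
578: h=4 => slot 4
268: h=2 => slot 2
364: h=0, probe 0,1 => slot 1
Table: [791, 364, 268, _, 578, 12, _]

2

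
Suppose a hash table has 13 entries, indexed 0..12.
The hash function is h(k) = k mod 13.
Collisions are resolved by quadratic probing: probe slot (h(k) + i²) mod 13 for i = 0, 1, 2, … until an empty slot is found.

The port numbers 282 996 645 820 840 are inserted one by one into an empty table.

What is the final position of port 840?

Insert 282: h=9, slot 9 empty => index 9.
Insert 996: h=8, slot 8 empty => index 8.
Insert 645: h=8, slots 8,9 occupied => index 12.
Insert 820: h=1, slot 1 empty => index 1.
Insert 840: h=8, slots 8,9,12 occupied => index 4.
Table: [∅, 820, ∅, ∅, 840, ∅, ∅, ∅, 996, 282, ∅, ∅, 645]

4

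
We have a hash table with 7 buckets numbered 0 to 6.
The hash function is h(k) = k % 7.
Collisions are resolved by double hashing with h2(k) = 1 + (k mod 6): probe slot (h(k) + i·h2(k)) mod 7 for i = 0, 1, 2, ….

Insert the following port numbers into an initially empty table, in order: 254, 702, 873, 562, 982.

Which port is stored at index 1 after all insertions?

982

Insert 254: h=2, slot 2 empty → index 2.
Insert 702: h=2, h2=1, slot 2 occupied → index 3.
Insert 873: h=5, slot 5 empty → index 5.
Insert 562: h=2, h2=5, slot 2 occupied → index 0.
Insert 982: h=2, h2=5, slots 2,0,5,3 occupied → index 1.
Table: [562, 982, 254, 702, -, 873, -]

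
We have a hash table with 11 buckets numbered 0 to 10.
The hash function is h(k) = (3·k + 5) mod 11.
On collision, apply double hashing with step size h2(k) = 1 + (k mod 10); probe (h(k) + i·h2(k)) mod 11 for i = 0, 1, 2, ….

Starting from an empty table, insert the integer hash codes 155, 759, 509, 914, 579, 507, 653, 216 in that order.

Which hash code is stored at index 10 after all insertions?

507

155 hashes to 8; slot 8 is free → place at 8.
759 hashes to 5; slot 5 is free → place at 5.
509 hashes to 3; slot 3 is free → place at 3.
914 hashes to 8, h2=5; 8 taken → place at 2.
579 hashes to 4; slot 4 is free → place at 4.
507 hashes to 8, h2=8; 8,5,2 taken → place at 10.
653 hashes to 6; slot 6 is free → place at 6.
216 hashes to 4, h2=7; 4 taken → place at 0.
Table: [216, _, 914, 509, 579, 759, 653, _, 155, _, 507]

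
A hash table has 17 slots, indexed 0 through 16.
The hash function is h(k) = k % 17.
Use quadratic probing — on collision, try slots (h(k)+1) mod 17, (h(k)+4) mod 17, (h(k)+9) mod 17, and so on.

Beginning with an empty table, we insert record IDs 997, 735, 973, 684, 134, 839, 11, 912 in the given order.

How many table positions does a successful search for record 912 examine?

Insert 997: h=11, slot 11 empty => index 11.
Insert 735: h=4, slot 4 empty => index 4.
Insert 973: h=4, slot 4 occupied => index 5.
Insert 684: h=4, slots 4,5 occupied => index 8.
Insert 134: h=15, slot 15 empty => index 15.
Insert 839: h=6, slot 6 empty => index 6.
Insert 11: h=11, slot 11 occupied => index 12.
Insert 912: h=11, slots 11,12,15 occupied => index 3.
Table: [—, —, —, 912, 735, 973, 839, —, 684, —, —, 997, 11, —, —, 134, —]
Lookup 912: h=11, probe 11,12,15,3 → found at 3.

4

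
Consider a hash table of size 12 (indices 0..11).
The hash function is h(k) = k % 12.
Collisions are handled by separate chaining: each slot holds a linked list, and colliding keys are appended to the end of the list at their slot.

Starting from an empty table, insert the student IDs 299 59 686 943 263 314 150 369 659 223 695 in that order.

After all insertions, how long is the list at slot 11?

Insert 299: h=11, bucket 11 empty → new chain.
Insert 59: h=11, bucket 11 nonempty → append to chain.
Insert 686: h=2, bucket 2 empty → new chain.
Insert 943: h=7, bucket 7 empty → new chain.
Insert 263: h=11, bucket 11 nonempty → append to chain.
Insert 314: h=2, bucket 2 nonempty → append to chain.
Insert 150: h=6, bucket 6 empty → new chain.
Insert 369: h=9, bucket 9 empty → new chain.
Insert 659: h=11, bucket 11 nonempty → append to chain.
Insert 223: h=7, bucket 7 nonempty → append to chain.
Insert 695: h=11, bucket 11 nonempty → append to chain.
Final buckets:
0: _
1: _
2: 686 -> 314
3: _
4: _
5: _
6: 150
7: 943 -> 223
8: _
9: 369
10: _
11: 299 -> 59 -> 263 -> 659 -> 695

5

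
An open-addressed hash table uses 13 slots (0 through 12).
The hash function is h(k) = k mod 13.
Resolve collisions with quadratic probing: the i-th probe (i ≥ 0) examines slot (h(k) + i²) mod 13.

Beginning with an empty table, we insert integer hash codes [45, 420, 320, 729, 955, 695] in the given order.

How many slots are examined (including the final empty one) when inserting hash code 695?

3

45: h=6 => slot 6
420: h=4 => slot 4
320: h=8 => slot 8
729: h=1 => slot 1
955: h=6, probe 6,7 => slot 7
695: h=6, probe 6,7,10 => slot 10
Table: [∅, 729, ∅, ∅, 420, ∅, 45, 955, 320, ∅, 695, ∅, ∅]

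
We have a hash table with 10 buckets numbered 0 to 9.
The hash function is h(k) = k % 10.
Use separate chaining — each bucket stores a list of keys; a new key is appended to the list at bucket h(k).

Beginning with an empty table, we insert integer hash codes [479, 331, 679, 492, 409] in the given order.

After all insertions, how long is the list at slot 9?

3

Insert 479: h=9, bucket 9 empty → new chain.
Insert 331: h=1, bucket 1 empty → new chain.
Insert 679: h=9, bucket 9 nonempty → append to chain.
Insert 492: h=2, bucket 2 empty → new chain.
Insert 409: h=9, bucket 9 nonempty → append to chain.
Final buckets:
0: ∅
1: 331
2: 492
3: ∅
4: ∅
5: ∅
6: ∅
7: ∅
8: ∅
9: 479 -> 679 -> 409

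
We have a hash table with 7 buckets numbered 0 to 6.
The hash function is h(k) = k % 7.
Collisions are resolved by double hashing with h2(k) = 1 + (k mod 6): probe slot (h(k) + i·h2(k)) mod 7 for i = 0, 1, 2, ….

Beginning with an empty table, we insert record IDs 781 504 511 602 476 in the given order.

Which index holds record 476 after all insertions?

6

781 hashes to 4; slot 4 is free => place at 4.
504 hashes to 0; slot 0 is free => place at 0.
511 hashes to 0, h2=2; 0 taken => place at 2.
602 hashes to 0, h2=3; 0 taken => place at 3.
476 hashes to 0, h2=3; 0,3 taken => place at 6.
Table: [504, ∅, 511, 602, 781, ∅, 476]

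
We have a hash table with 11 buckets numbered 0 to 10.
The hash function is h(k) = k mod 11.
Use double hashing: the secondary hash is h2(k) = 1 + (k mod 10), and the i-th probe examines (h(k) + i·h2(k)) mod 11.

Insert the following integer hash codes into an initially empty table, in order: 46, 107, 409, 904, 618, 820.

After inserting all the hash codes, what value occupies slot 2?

46: h=2 -> slot 2
107: h=8 -> slot 8
409: h=2, h2=10, probe 2,1 -> slot 1
904: h=2, h2=5, probe 2,7 -> slot 7
618: h=2, h2=9, probe 2,0 -> slot 0
820: h=6 -> slot 6
Table: [618, 409, 46, ., ., ., 820, 904, 107, ., .]

46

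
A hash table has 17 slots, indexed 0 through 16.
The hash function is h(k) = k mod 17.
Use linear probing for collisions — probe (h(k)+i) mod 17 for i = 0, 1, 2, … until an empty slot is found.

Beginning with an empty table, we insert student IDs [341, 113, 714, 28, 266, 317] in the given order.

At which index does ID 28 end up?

Insert 341: h=1, slot 1 empty -> index 1.
Insert 113: h=11, slot 11 empty -> index 11.
Insert 714: h=0, slot 0 empty -> index 0.
Insert 28: h=11, slot 11 occupied -> index 12.
Insert 266: h=11, slots 11,12 occupied -> index 13.
Insert 317: h=11, slots 11,12,13 occupied -> index 14.
Table: [714, 341, ., ., ., ., ., ., ., ., ., 113, 28, 266, 317, ., .]

12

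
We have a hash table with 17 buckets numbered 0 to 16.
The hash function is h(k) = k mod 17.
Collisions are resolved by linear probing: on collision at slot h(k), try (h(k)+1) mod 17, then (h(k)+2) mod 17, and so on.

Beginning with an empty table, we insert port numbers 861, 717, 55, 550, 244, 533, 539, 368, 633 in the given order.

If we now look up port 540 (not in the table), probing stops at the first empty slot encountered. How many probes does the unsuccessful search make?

Insert 861: h=11, slot 11 empty → index 11.
Insert 717: h=3, slot 3 empty → index 3.
Insert 55: h=4, slot 4 empty → index 4.
Insert 550: h=6, slot 6 empty → index 6.
Insert 244: h=6, slot 6 occupied → index 7.
Insert 533: h=6, slots 6,7 occupied → index 8.
Insert 539: h=12, slot 12 empty → index 12.
Insert 368: h=11, slots 11,12 occupied → index 13.
Insert 633: h=4, slot 4 occupied → index 5.
Table: [., ., ., 717, 55, 633, 550, 244, 533, ., ., 861, 539, 368, ., ., .]
Lookup 540: h=13, probe 13,14 → slot 14 empty, not found.

2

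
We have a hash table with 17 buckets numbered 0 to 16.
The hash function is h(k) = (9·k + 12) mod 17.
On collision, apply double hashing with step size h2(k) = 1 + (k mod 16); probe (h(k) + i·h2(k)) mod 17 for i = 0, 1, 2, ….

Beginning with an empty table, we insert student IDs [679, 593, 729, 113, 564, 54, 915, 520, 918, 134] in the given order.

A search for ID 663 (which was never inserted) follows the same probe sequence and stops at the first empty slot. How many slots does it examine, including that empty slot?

679 hashes to 3; slot 3 is free => place at 3.
593 hashes to 11; slot 11 is free => place at 11.
729 hashes to 11, h2=10; 11 taken => place at 4.
113 hashes to 9; slot 9 is free => place at 9.
564 hashes to 5; slot 5 is free => place at 5.
54 hashes to 5, h2=7; 5 taken => place at 12.
915 hashes to 2; slot 2 is free => place at 2.
520 hashes to 0; slot 0 is free => place at 0.
918 hashes to 12, h2=7; 12,2,9 taken => place at 16.
134 hashes to 11, h2=7; 11 taken => place at 1.
Table: [520, 134, 915, 679, 729, 564, ∅, ∅, ∅, 113, ∅, 593, 54, ∅, ∅, ∅, 918]
Lookup 663: h=12, h2=8, probe 12,3,11,2,10 → slot 10 empty, not found.

5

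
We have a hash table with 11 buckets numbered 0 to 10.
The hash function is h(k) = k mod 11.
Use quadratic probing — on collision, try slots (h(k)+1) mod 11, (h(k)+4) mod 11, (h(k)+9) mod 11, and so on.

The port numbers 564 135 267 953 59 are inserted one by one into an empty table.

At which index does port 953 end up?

8

564: h=3 => slot 3
135: h=3, probe 3,4 => slot 4
267: h=3, probe 3,4,7 => slot 7
953: h=7, probe 7,8 => slot 8
59: h=4, probe 4,5 => slot 5
Table: [-, -, -, 564, 135, 59, -, 267, 953, -, -]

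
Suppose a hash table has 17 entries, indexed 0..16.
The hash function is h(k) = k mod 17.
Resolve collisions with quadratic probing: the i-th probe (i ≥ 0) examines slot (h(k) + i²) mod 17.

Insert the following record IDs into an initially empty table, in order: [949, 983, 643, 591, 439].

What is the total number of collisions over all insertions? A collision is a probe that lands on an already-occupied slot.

949 hashes to 14; slot 14 is free → place at 14.
983 hashes to 14; 14 taken → place at 15.
643 hashes to 14; 14,15 taken → place at 1.
591 hashes to 13; slot 13 is free → place at 13.
439 hashes to 14; 14,15,1 taken → place at 6.
Table: [-, 643, -, -, -, -, 439, -, -, -, -, -, -, 591, 949, 983, -]

6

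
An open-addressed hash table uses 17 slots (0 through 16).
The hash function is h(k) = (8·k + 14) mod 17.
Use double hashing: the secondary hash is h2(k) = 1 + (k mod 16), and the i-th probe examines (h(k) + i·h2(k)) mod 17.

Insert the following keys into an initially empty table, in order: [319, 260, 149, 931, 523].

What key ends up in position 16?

319

319: h=16 -> slot 16
260: h=3 -> slot 3
149: h=16, h2=6, probe 16,5 -> slot 5
931: h=16, h2=4, probe 16,3,7 -> slot 7
523: h=16, h2=12, probe 16,11 -> slot 11
Table: [—, —, —, 260, —, 149, —, 931, —, —, —, 523, —, —, —, —, 319]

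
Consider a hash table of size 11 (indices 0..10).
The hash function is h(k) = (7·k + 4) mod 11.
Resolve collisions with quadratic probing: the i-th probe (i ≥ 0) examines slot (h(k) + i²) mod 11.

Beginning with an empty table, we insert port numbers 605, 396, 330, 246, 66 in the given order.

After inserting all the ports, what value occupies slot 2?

605: h=4 → slot 4
396: h=4, probe 4,5 → slot 5
330: h=4, probe 4,5,8 → slot 8
246: h=10 → slot 10
66: h=4, probe 4,5,8,2 → slot 2
Table: [-, -, 66, -, 605, 396, -, -, 330, -, 246]

66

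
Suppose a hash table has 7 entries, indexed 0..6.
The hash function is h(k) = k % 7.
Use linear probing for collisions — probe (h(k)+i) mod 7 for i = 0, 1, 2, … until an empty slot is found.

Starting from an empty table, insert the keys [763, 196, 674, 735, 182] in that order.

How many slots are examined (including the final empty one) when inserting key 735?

4

763 hashes to 0; slot 0 is free -> place at 0.
196 hashes to 0; 0 taken -> place at 1.
674 hashes to 2; slot 2 is free -> place at 2.
735 hashes to 0; 0,1,2 taken -> place at 3.
182 hashes to 0; 0,1,2,3 taken -> place at 4.
Table: [763, 196, 674, 735, 182, -, -]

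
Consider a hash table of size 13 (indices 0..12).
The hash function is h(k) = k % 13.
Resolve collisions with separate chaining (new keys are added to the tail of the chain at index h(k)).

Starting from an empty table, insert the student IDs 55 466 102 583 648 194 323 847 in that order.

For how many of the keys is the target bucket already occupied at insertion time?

4

55 → bucket 3
466 → bucket 11
102 → bucket 11 (collision)
583 → bucket 11 (collision)
648 → bucket 11 (collision)
194 → bucket 12
323 → bucket 11 (collision)
847 → bucket 2
Final buckets:
0: _
1: _
2: 847
3: 55
4: _
5: _
6: _
7: _
8: _
9: _
10: _
11: 466 -> 102 -> 583 -> 648 -> 323
12: 194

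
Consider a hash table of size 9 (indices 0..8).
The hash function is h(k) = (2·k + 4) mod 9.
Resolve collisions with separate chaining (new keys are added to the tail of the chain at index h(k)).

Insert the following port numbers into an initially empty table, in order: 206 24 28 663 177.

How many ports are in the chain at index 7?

Insert 206: h=2, bucket 2 empty -> new chain.
Insert 24: h=7, bucket 7 empty -> new chain.
Insert 28: h=6, bucket 6 empty -> new chain.
Insert 663: h=7, bucket 7 nonempty -> append to chain.
Insert 177: h=7, bucket 7 nonempty -> append to chain.
Final buckets:
0: ∅
1: ∅
2: 206
3: ∅
4: ∅
5: ∅
6: 28
7: 24 -> 663 -> 177
8: ∅

3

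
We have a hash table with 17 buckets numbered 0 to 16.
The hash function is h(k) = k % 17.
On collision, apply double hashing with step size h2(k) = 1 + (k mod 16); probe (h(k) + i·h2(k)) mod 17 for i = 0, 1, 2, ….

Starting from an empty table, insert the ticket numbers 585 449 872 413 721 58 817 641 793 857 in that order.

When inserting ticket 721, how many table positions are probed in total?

585: h=7 → slot 7
449: h=7, h2=2, probe 7,9 → slot 9
872: h=5 → slot 5
413: h=5, h2=14, probe 5,2 → slot 2
721: h=7, h2=2, probe 7,9,11 → slot 11
58: h=7, h2=11, probe 7,1 → slot 1
817: h=1, h2=2, probe 1,3 → slot 3
641: h=12 → slot 12
793: h=11, h2=10, probe 11,4 → slot 4
857: h=7, h2=10, probe 7,0 → slot 0
Table: [857, 58, 413, 817, 793, 872, -, 585, -, 449, -, 721, 641, -, -, -, -]

3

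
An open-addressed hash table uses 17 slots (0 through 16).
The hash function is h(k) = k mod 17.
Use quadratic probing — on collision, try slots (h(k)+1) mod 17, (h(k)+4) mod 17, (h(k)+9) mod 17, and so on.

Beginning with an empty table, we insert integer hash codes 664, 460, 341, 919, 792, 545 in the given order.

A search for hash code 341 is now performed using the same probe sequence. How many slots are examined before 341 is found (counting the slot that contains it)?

664 hashes to 1; slot 1 is free -> place at 1.
460 hashes to 1; 1 taken -> place at 2.
341 hashes to 1; 1,2 taken -> place at 5.
919 hashes to 1; 1,2,5 taken -> place at 10.
792 hashes to 10; 10 taken -> place at 11.
545 hashes to 1; 1,2,5,10 taken -> place at 0.
Table: [545, 664, 460, ∅, ∅, 341, ∅, ∅, ∅, ∅, 919, 792, ∅, ∅, ∅, ∅, ∅]
Lookup 341: h=1, probe 1,2,5 → found at 5.

3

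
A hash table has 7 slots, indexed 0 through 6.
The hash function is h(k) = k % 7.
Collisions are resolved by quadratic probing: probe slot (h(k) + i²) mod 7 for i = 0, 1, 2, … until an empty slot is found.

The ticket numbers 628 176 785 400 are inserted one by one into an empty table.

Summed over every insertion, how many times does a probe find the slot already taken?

4

Insert 628: h=5, slot 5 empty => index 5.
Insert 176: h=1, slot 1 empty => index 1.
Insert 785: h=1, slot 1 occupied => index 2.
Insert 400: h=1, slots 1,2,5 occupied => index 3.
Table: [_, 176, 785, 400, _, 628, _]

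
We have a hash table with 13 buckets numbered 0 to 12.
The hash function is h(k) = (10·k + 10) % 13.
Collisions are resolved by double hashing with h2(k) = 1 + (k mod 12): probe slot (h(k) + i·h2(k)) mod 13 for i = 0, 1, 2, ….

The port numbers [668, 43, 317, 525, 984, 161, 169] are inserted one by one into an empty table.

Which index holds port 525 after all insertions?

5

668 hashes to 8; slot 8 is free → place at 8.
43 hashes to 11; slot 11 is free → place at 11.
317 hashes to 8, h2=6; 8 taken → place at 1.
525 hashes to 8, h2=10; 8 taken → place at 5.
984 hashes to 9; slot 9 is free → place at 9.
161 hashes to 8, h2=6; 8,1 taken → place at 7.
169 hashes to 10; slot 10 is free → place at 10.
Table: [_, 317, _, _, _, 525, _, 161, 668, 984, 169, 43, _]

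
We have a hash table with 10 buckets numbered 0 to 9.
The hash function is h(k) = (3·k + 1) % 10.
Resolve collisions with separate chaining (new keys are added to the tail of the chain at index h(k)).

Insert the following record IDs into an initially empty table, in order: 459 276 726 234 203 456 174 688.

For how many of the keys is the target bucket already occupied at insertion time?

3

Insert 459: h=8, bucket 8 empty -> new chain.
Insert 276: h=9, bucket 9 empty -> new chain.
Insert 726: h=9, bucket 9 nonempty -> append to chain.
Insert 234: h=3, bucket 3 empty -> new chain.
Insert 203: h=0, bucket 0 empty -> new chain.
Insert 456: h=9, bucket 9 nonempty -> append to chain.
Insert 174: h=3, bucket 3 nonempty -> append to chain.
Insert 688: h=5, bucket 5 empty -> new chain.
Final buckets:
0: 203
1: _
2: _
3: 234 -> 174
4: _
5: 688
6: _
7: _
8: 459
9: 276 -> 726 -> 456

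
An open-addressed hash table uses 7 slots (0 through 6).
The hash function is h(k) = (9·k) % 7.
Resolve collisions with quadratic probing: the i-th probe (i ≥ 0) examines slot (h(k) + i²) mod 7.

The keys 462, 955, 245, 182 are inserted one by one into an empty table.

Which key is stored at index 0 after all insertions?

462 hashes to 0; slot 0 is free => place at 0.
955 hashes to 6; slot 6 is free => place at 6.
245 hashes to 0; 0 taken => place at 1.
182 hashes to 0; 0,1 taken => place at 4.
Table: [462, 245, —, —, 182, —, 955]

462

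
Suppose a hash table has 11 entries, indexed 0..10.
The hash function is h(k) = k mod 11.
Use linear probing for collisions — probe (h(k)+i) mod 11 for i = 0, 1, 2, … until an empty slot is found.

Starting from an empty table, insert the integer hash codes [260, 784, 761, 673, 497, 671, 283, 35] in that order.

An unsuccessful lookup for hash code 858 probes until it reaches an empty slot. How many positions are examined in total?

260 hashes to 7; slot 7 is free => place at 7.
784 hashes to 3; slot 3 is free => place at 3.
761 hashes to 2; slot 2 is free => place at 2.
673 hashes to 2; 2,3 taken => place at 4.
497 hashes to 2; 2,3,4 taken => place at 5.
671 hashes to 0; slot 0 is free => place at 0.
283 hashes to 8; slot 8 is free => place at 8.
35 hashes to 2; 2,3,4,5 taken => place at 6.
Table: [671, —, 761, 784, 673, 497, 35, 260, 283, —, —]
Lookup 858: h=0, probe 0,1 → slot 1 empty, not found.

2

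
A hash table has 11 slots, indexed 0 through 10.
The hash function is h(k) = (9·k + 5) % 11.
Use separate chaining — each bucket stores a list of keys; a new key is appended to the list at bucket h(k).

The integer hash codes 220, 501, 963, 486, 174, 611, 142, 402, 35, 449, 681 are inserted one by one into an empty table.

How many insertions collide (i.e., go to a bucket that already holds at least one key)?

6

Insert 220: h=5, bucket 5 empty → new chain.
Insert 501: h=4, bucket 4 empty → new chain.
Insert 963: h=4, bucket 4 nonempty → append to chain.
Insert 486: h=1, bucket 1 empty → new chain.
Insert 174: h=9, bucket 9 empty → new chain.
Insert 611: h=4, bucket 4 nonempty → append to chain.
Insert 142: h=7, bucket 7 empty → new chain.
Insert 402: h=4, bucket 4 nonempty → append to chain.
Insert 35: h=1, bucket 1 nonempty → append to chain.
Insert 449: h=9, bucket 9 nonempty → append to chain.
Insert 681: h=7, bucket 7 nonempty → append to chain.
Final buckets:
0: —
1: 486 -> 35
2: —
3: —
4: 501 -> 963 -> 611 -> 402
5: 220
6: —
7: 142 -> 681
8: —
9: 174 -> 449
10: —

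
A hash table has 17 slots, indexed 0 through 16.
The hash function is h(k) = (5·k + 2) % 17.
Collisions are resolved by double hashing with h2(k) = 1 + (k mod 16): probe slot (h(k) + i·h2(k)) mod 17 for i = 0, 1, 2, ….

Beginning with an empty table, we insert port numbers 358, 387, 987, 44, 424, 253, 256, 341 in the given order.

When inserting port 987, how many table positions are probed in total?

2

Insert 358: h=7, slot 7 empty -> index 7.
Insert 387: h=16, slot 16 empty -> index 16.
Insert 987: h=7, h2=12, slot 7 occupied -> index 2.
Insert 44: h=1, slot 1 empty -> index 1.
Insert 424: h=14, slot 14 empty -> index 14.
Insert 253: h=9, slot 9 empty -> index 9.
Insert 256: h=7, h2=1, slot 7 occupied -> index 8.
Insert 341: h=7, h2=6, slot 7 occupied -> index 13.
Table: [-, 44, 987, -, -, -, -, 358, 256, 253, -, -, -, 341, 424, -, 387]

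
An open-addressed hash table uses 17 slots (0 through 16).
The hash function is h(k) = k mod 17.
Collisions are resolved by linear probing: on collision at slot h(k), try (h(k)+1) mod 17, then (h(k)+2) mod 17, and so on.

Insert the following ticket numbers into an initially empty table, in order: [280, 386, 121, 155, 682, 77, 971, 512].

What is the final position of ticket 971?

Insert 280: h=8, slot 8 empty → index 8.
Insert 386: h=12, slot 12 empty → index 12.
Insert 121: h=2, slot 2 empty → index 2.
Insert 155: h=2, slot 2 occupied → index 3.
Insert 682: h=2, slots 2,3 occupied → index 4.
Insert 77: h=9, slot 9 empty → index 9.
Insert 971: h=2, slots 2,3,4 occupied → index 5.
Insert 512: h=2, slots 2,3,4,5 occupied → index 6.
Table: [∅, ∅, 121, 155, 682, 971, 512, ∅, 280, 77, ∅, ∅, 386, ∅, ∅, ∅, ∅]

5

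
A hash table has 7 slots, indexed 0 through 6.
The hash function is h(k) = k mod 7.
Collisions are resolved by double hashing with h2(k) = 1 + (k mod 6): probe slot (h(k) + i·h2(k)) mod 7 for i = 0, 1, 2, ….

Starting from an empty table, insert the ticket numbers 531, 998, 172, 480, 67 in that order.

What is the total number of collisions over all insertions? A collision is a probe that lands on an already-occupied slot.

4

531 hashes to 6; slot 6 is free -> place at 6.
998 hashes to 4; slot 4 is free -> place at 4.
172 hashes to 4, h2=5; 4 taken -> place at 2.
480 hashes to 4, h2=1; 4 taken -> place at 5.
67 hashes to 4, h2=2; 4,6 taken -> place at 1.
Table: [_, 67, 172, _, 998, 480, 531]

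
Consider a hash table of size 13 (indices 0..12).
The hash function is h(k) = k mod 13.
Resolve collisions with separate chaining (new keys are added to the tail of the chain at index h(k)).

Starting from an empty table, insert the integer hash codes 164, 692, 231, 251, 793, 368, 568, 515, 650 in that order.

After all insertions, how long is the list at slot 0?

Insert 164: h=8, bucket 8 empty → new chain.
Insert 692: h=3, bucket 3 empty → new chain.
Insert 231: h=10, bucket 10 empty → new chain.
Insert 251: h=4, bucket 4 empty → new chain.
Insert 793: h=0, bucket 0 empty → new chain.
Insert 368: h=4, bucket 4 nonempty → append to chain.
Insert 568: h=9, bucket 9 empty → new chain.
Insert 515: h=8, bucket 8 nonempty → append to chain.
Insert 650: h=0, bucket 0 nonempty → append to chain.
Final buckets:
0: 793 -> 650
1: -
2: -
3: 692
4: 251 -> 368
5: -
6: -
7: -
8: 164 -> 515
9: 568
10: 231
11: -
12: -

2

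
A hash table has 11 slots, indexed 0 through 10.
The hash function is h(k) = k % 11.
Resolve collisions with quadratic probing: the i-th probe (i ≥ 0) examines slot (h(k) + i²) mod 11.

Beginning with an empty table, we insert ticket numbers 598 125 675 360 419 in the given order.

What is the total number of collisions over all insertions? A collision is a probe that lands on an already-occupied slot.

598 hashes to 4; slot 4 is free -> place at 4.
125 hashes to 4; 4 taken -> place at 5.
675 hashes to 4; 4,5 taken -> place at 8.
360 hashes to 8; 8 taken -> place at 9.
419 hashes to 1; slot 1 is free -> place at 1.
Table: [—, 419, —, —, 598, 125, —, —, 675, 360, —]

4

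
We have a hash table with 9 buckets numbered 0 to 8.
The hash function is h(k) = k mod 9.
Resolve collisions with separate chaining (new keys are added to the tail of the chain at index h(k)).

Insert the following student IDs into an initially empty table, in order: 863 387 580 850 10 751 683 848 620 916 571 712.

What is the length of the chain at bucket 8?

3

863 → bucket 8
387 → bucket 0
580 → bucket 4
850 → bucket 4 (collision)
10 → bucket 1
751 → bucket 4 (collision)
683 → bucket 8 (collision)
848 → bucket 2
620 → bucket 8 (collision)
916 → bucket 7
571 → bucket 4 (collision)
712 → bucket 1 (collision)
Final buckets:
0: 387
1: 10 -> 712
2: 848
3: —
4: 580 -> 850 -> 751 -> 571
5: —
6: —
7: 916
8: 863 -> 683 -> 620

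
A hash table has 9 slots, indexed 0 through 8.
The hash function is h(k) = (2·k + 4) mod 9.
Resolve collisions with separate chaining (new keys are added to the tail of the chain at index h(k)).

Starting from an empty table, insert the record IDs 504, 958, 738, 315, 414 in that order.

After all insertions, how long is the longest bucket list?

4

504 → bucket 4
958 → bucket 3
738 → bucket 4 (collision)
315 → bucket 4 (collision)
414 → bucket 4 (collision)
Final buckets:
0: ∅
1: ∅
2: ∅
3: 958
4: 504 -> 738 -> 315 -> 414
5: ∅
6: ∅
7: ∅
8: ∅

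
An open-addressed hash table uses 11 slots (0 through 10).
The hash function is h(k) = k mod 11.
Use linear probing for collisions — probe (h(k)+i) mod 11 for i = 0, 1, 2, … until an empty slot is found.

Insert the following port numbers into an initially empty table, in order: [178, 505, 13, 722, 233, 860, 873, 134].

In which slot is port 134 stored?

8

178 hashes to 2; slot 2 is free → place at 2.
505 hashes to 10; slot 10 is free → place at 10.
13 hashes to 2; 2 taken → place at 3.
722 hashes to 7; slot 7 is free → place at 7.
233 hashes to 2; 2,3 taken → place at 4.
860 hashes to 2; 2,3,4 taken → place at 5.
873 hashes to 4; 4,5 taken → place at 6.
134 hashes to 2; 2,3,4,5,6,7 taken → place at 8.
Table: [., ., 178, 13, 233, 860, 873, 722, 134, ., 505]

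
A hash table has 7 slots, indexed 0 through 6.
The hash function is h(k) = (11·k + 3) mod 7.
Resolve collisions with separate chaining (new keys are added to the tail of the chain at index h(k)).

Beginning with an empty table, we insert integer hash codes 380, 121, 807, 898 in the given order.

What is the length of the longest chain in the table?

Insert 380: h=4, bucket 4 empty -> new chain.
Insert 121: h=4, bucket 4 nonempty -> append to chain.
Insert 807: h=4, bucket 4 nonempty -> append to chain.
Insert 898: h=4, bucket 4 nonempty -> append to chain.
Final buckets:
0: —
1: —
2: —
3: —
4: 380 -> 121 -> 807 -> 898
5: —
6: —

4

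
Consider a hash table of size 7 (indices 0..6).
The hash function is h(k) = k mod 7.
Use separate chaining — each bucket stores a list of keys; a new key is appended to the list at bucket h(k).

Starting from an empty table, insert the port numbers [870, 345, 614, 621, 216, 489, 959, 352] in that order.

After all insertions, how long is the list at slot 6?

Insert 870: h=2, bucket 2 empty -> new chain.
Insert 345: h=2, bucket 2 nonempty -> append to chain.
Insert 614: h=5, bucket 5 empty -> new chain.
Insert 621: h=5, bucket 5 nonempty -> append to chain.
Insert 216: h=6, bucket 6 empty -> new chain.
Insert 489: h=6, bucket 6 nonempty -> append to chain.
Insert 959: h=0, bucket 0 empty -> new chain.
Insert 352: h=2, bucket 2 nonempty -> append to chain.
Final buckets:
0: 959
1: .
2: 870 -> 345 -> 352
3: .
4: .
5: 614 -> 621
6: 216 -> 489

2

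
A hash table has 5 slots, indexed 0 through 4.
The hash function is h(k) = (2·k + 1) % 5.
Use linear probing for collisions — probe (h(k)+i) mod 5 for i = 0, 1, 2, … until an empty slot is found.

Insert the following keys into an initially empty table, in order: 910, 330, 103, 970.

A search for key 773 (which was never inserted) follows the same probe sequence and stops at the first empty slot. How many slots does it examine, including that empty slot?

4

Insert 910: h=1, slot 1 empty => index 1.
Insert 330: h=1, slot 1 occupied => index 2.
Insert 103: h=2, slot 2 occupied => index 3.
Insert 970: h=1, slots 1,2,3 occupied => index 4.
Table: [., 910, 330, 103, 970]
Lookup 773: h=2, probe 2,3,4,0 → slot 0 empty, not found.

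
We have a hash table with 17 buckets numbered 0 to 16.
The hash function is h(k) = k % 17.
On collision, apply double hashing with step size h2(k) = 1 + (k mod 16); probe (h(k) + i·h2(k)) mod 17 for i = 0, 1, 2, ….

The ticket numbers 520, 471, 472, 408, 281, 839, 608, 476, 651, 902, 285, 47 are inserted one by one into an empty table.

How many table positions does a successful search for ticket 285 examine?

520: h=10 → slot 10
471: h=12 → slot 12
472: h=13 → slot 13
408: h=0 → slot 0
281: h=9 → slot 9
839: h=6 → slot 6
608: h=13, h2=1, probe 13,14 → slot 14
476: h=0, h2=13, probe 0,13,9,5 → slot 5
651: h=5, h2=12, probe 5,0,12,7 → slot 7
902: h=1 → slot 1
285: h=13, h2=14, probe 13,10,7,4 → slot 4
47: h=13, h2=16, probe 13,12,11 → slot 11
Table: [408, 902, _, _, 285, 476, 839, 651, _, 281, 520, 47, 471, 472, 608, _, _]
Lookup 285: h=13, h2=14, probe 13,10,7,4 → found at 4.

4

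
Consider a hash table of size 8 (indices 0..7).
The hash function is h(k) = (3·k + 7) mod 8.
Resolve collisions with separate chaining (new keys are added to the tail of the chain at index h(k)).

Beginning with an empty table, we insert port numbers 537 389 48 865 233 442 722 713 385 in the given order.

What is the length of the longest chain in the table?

5

Insert 537: h=2, bucket 2 empty → new chain.
Insert 389: h=6, bucket 6 empty → new chain.
Insert 48: h=7, bucket 7 empty → new chain.
Insert 865: h=2, bucket 2 nonempty → append to chain.
Insert 233: h=2, bucket 2 nonempty → append to chain.
Insert 442: h=5, bucket 5 empty → new chain.
Insert 722: h=5, bucket 5 nonempty → append to chain.
Insert 713: h=2, bucket 2 nonempty → append to chain.
Insert 385: h=2, bucket 2 nonempty → append to chain.
Final buckets:
0: —
1: —
2: 537 -> 865 -> 233 -> 713 -> 385
3: —
4: —
5: 442 -> 722
6: 389
7: 48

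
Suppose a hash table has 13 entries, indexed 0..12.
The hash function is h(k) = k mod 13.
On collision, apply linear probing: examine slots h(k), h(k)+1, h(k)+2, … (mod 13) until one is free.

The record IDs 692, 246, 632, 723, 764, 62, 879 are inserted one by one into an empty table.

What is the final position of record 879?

692: h=3 -> slot 3
246: h=12 -> slot 12
632: h=8 -> slot 8
723: h=8, probe 8,9 -> slot 9
764: h=10 -> slot 10
62: h=10, probe 10,11 -> slot 11
879: h=8, probe 8,9,10,11,12,0 -> slot 0
Table: [879, —, —, 692, —, —, —, —, 632, 723, 764, 62, 246]

0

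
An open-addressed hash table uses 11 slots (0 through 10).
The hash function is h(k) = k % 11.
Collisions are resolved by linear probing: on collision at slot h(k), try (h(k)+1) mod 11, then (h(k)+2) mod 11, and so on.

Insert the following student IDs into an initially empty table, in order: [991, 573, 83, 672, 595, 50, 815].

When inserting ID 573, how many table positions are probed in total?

991: h=1 → slot 1
573: h=1, probe 1,2 → slot 2
83: h=6 → slot 6
672: h=1, probe 1,2,3 → slot 3
595: h=1, probe 1,2,3,4 → slot 4
50: h=6, probe 6,7 → slot 7
815: h=1, probe 1,2,3,4,5 → slot 5
Table: [—, 991, 573, 672, 595, 815, 83, 50, —, —, —]

2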